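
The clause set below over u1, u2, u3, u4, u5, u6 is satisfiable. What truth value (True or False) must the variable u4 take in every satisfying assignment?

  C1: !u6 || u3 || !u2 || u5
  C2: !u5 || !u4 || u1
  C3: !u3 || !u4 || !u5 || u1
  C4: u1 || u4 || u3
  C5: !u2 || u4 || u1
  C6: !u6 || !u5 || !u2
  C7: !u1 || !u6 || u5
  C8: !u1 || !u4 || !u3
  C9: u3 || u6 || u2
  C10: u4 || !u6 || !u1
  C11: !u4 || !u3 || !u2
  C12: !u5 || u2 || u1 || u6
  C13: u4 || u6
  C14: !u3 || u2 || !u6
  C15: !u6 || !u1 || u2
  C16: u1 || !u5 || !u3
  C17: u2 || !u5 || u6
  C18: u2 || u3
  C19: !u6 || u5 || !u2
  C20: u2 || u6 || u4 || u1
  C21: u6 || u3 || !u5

Suppose u4 = false.
Unit clause (u6) forces u6 = true.
Unit clause (!u1) forces u1 = false.
Unit clause (u3) forces u3 = true.
Unit clause (!u2) forces u2 = false.
Now (u2) is unsatisfied and unit — conflict.
So every satisfying assignment has u4 = True.

True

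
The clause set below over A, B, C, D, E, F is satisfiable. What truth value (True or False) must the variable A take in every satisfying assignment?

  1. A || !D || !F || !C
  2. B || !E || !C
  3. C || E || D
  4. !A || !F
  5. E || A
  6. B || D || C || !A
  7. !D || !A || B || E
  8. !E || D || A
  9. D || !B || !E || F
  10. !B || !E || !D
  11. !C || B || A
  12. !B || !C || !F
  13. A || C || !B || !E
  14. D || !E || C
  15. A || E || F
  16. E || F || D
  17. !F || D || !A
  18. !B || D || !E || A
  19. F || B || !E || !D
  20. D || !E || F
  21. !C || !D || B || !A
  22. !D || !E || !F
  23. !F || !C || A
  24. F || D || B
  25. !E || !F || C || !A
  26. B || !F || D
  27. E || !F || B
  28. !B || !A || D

Suppose A = false.
The clause (E) is unit, so E = true.
The clause (D) is unit, so D = true.
The clause (!B) is unit, so B = false.
The clause (!C) is unit, so C = false.
The clause (F) is unit, so F = true.
That conflicts with the unit clause (!F).
So every satisfying assignment has A = True.

True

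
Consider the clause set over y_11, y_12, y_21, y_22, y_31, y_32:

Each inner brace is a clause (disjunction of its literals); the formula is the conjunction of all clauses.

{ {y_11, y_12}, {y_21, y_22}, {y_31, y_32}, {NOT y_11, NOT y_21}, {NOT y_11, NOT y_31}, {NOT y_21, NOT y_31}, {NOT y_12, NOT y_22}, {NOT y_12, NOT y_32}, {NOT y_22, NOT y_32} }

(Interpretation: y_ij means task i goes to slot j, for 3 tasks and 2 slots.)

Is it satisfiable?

Case y_11 = true:
The clause (NOT y_21) is unit, so y_21 = false.
The clause (y_22) is unit, so y_22 = true.
The clause (NOT y_31) is unit, so y_31 = false.
The clause (y_32) is unit, so y_32 = true.
Now (NOT y_32) is unsatisfied and unit — conflict.
That branch fails; take y_11 = false instead.
The clause (y_12) is unit, so y_12 = true.
The clause (NOT y_22) is unit, so y_22 = false.
The clause (y_21) is unit, so y_21 = true.
The clause (NOT y_31) is unit, so y_31 = false.
The clause (y_32) is unit, so y_32 = true.
Now (NOT y_32) is unsatisfied and unit — conflict.
Both values of y_11 lead to a conflict.
No assignment satisfies every clause.

Unsatisfiable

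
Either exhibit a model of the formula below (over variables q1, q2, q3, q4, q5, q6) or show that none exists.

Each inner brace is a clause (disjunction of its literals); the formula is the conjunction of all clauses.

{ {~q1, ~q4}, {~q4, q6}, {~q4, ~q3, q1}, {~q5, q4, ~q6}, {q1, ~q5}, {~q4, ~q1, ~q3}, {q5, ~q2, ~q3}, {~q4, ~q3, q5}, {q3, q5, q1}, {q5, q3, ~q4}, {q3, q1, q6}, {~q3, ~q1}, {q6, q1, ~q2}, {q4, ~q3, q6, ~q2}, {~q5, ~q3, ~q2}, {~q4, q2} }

Case q1 = 1:
From the singleton clause (~q4), q4 = 0.
From the singleton clause (~q3), q3 = 0.
Case q5 = 1:
From the singleton clause (~q6), q6 = 0.
Every clause is now satisfied; q2 is unconstrained.

q1: 1; q2: 0; q3: 0; q4: 0; q5: 1; q6: 0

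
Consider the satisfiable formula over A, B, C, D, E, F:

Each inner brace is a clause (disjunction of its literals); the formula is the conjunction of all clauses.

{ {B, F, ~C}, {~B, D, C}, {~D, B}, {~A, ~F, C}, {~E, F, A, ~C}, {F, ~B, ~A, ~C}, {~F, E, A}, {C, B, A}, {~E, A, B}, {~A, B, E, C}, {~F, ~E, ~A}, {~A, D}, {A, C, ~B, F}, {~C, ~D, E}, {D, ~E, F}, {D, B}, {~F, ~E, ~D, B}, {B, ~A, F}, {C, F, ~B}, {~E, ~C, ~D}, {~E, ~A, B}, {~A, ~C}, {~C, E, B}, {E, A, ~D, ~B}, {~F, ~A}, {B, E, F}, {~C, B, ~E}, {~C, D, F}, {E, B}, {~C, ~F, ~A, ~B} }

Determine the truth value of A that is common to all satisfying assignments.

False

Suppose A = 1.
From the singleton clause (D), D = 1.
From the singleton clause (B), B = 1.
From the singleton clause (~C), C = 0.
From the singleton clause (~F), F = 0.
Now (F) is unsatisfied and unit — conflict.
So every satisfying assignment has A = False.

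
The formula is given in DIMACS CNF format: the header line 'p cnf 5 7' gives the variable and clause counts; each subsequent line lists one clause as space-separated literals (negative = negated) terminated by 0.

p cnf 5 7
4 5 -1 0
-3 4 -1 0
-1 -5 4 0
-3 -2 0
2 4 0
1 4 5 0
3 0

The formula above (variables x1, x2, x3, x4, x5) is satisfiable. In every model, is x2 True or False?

False

Suppose x2 = True.
The clause (¬x3) is unit, so x3 = False.
Now (x3) is unsatisfied and unit — conflict.
So every satisfying assignment has x2 = False.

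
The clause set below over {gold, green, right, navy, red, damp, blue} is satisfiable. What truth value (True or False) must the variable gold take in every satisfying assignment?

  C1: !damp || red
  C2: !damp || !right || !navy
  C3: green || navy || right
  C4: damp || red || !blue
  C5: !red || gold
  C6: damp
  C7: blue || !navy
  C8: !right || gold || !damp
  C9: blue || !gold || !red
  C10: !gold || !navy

Suppose gold = false.
Unit clause (!red) forces red = false.
Unit clause (!damp) forces damp = false.
That conflicts with the unit clause (damp).
So every satisfying assignment has gold = True.

True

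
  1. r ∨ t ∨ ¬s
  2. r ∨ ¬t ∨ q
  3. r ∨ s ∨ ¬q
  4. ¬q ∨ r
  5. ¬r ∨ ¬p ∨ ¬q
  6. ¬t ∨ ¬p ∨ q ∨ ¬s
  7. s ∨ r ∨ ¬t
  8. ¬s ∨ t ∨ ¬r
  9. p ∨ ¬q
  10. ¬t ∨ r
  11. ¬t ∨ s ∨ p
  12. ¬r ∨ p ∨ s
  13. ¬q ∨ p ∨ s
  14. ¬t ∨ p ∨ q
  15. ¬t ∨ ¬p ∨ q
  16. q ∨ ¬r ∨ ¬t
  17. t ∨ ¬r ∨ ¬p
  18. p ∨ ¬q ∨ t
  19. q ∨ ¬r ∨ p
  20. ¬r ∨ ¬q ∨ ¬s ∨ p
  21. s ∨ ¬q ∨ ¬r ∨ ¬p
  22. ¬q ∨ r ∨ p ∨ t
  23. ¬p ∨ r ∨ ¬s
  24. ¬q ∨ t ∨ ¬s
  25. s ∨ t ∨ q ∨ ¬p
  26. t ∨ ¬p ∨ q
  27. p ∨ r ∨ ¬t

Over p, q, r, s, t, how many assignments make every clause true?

There are 2^5 = 32 truth assignments over (p, q, r, s, t).
Split on t. With t = True, the clauses containing t are satisfied and ¬t drops from the rest; 0 of the 2^4 = 16 assignments to the other variables satisfy what remains.
With t = False, by the same count on the reduced clause set, 1 assignment works.
(One model: p=F, q=F, r=F, s=F, t=F.)
Total: 0 + 1 = 1.

1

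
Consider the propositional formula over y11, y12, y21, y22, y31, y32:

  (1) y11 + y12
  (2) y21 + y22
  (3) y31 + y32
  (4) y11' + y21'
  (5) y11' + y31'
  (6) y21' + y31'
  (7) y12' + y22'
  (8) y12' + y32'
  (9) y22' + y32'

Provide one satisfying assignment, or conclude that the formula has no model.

Try y11 = 1.
Unit clause (y21') forces y21 = 0.
Unit clause (y22) forces y22 = 1.
Unit clause (y31') forces y31 = 0.
Unit clause (y32) forces y32 = 1.
But (y32') is also a unit clause — contradiction.
That branch fails; take y11 = 0 instead.
Unit clause (y12) forces y12 = 1.
Unit clause (y22') forces y22 = 0.
Unit clause (y21) forces y21 = 1.
Unit clause (y31') forces y31 = 0.
Unit clause (y32) forces y32 = 1.
But (y32') is also a unit clause — contradiction.
Either choice for y11 ends in contradiction.

UNSATISFIABLE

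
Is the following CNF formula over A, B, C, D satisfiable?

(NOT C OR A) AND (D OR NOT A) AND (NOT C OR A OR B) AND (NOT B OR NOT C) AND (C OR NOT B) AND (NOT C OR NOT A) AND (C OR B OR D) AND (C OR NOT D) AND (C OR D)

No, unsatisfiable

Branch on C: set C = false.
The clause (NOT B) is unit, so B = false.
The clause (D) is unit, so D = true.
That conflicts with the unit clause (NOT D).
Undo C and try C = true.
The clause (A) is unit, so A = true.
That conflicts with the unit clause (NOT A).
Either choice for C ends in contradiction.
No assignment satisfies every clause.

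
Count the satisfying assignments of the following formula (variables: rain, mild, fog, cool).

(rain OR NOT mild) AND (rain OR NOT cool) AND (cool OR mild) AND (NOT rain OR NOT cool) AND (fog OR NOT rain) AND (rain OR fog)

There are 2^4 = 16 truth assignments over (rain, mild, fog, cool).
Check each against the 6 clauses (columns in the order rain, mild, fog, cool):
  F F F F  ✗ fails (cool OR mild)
  F F F T  ✗ fails (rain OR NOT cool)
  F F T F  ✗ fails (cool OR mild)
  F F T T  ✗ fails (rain OR NOT cool)
  F T F F  ✗ fails (rain OR NOT mild)
  F T F T  ✗ fails (rain OR NOT mild)
  F T T F  ✗ fails (rain OR NOT mild)
  F T T T  ✗ fails (rain OR NOT mild)
  T F F F  ✗ fails (cool OR mild)
  T F F T  ✗ fails (NOT rain OR NOT cool)
  T F T F  ✗ fails (cool OR mild)
  T F T T  ✗ fails (NOT rain OR NOT cool)
  T T F F  ✗ fails (fog OR NOT rain)
  T T F T  ✗ fails (NOT rain OR NOT cool)
  T T T F  ✓ satisfies all
  T T T T  ✗ fails (NOT rain OR NOT cool)
1 of the 16 rows is a model.

1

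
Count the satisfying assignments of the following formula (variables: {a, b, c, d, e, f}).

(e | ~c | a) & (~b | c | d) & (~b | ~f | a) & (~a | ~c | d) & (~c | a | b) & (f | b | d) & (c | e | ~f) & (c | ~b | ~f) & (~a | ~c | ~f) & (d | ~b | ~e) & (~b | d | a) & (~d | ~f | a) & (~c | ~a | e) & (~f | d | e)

There are 2^6 = 64 truth assignments over (a, b, c, d, e, f).
Split on a. With a = 1, the clauses containing a are satisfied and ~a drops from the rest; 8 of the 2^5 = 32 assignments to the other variables satisfy what remains.
With a = 0, by the same count on the reduced clause set, 6 assignments work.
Total: 8 + 6 = 14.

14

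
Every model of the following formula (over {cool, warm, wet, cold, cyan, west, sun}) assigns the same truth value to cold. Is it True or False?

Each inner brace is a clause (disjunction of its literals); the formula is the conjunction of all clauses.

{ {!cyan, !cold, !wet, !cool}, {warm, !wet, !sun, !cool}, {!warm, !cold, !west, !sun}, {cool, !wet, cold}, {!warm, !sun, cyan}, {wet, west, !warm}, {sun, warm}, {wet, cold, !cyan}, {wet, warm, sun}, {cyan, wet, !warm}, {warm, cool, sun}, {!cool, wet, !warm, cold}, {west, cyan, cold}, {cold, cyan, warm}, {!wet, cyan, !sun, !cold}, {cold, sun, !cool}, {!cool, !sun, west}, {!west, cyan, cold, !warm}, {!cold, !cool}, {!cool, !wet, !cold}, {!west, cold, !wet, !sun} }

True

Suppose cold = false.
Try cool = true.
Unit clause (sun) forces sun = true.
Unit clause (west) forces west = true.
Unit clause (!wet) forces wet = false.
Unit clause (!cyan) forces cyan = false.
Unit clause (!warm) forces warm = false.
That conflicts with the unit clause (warm).
So cool must be the other value — set cool = false.
Unit clause (!wet) forces wet = false.
Unit clause (!cyan) forces cyan = false.
Unit clause (!warm) forces warm = false.
That conflicts with the unit clause (warm).
Both values of cool lead to a conflict.
So every satisfying assignment has cold = True.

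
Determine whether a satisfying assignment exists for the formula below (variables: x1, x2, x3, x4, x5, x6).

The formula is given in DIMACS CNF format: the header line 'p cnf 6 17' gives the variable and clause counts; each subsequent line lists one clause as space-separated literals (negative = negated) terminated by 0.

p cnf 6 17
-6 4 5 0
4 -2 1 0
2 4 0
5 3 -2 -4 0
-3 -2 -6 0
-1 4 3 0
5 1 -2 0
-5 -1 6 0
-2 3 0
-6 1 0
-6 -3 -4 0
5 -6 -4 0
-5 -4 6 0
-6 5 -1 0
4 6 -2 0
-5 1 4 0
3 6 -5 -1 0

Try x2 = False.
From the singleton clause (x4), x4 = True.
Try x6 = False.
From the singleton clause (¬x5), x5 = False.
Every clause is now satisfied; x1, x3 are unconstrained.
A satisfying assignment: x1 ↦ False, x2 ↦ False, x3 ↦ False, x4 ↦ True, x5 ↦ False, x6 ↦ False.

Yes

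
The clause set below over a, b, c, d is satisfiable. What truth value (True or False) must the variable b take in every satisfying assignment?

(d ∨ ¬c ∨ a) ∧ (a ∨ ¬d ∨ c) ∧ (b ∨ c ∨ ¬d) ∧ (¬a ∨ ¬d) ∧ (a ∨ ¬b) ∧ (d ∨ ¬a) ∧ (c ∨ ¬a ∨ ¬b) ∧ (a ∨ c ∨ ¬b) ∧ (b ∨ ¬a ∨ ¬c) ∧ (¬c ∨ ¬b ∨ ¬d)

Suppose b = True.
(a) alone gives a = True.
(¬d) alone gives d = False.
Now (d) is unsatisfied and unit — conflict.
So every satisfying assignment has b = False.

False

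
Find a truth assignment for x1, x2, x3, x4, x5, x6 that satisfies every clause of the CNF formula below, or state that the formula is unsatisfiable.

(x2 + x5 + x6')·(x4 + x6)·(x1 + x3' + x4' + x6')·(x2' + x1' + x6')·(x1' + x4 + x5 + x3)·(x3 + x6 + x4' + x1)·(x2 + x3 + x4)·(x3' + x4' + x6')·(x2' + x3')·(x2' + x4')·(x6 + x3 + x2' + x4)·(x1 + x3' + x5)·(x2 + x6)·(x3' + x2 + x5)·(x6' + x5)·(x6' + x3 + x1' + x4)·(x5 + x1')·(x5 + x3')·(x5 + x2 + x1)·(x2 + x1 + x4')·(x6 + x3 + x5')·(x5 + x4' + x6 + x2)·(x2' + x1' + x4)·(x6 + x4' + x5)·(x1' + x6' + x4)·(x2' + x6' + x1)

x1: 0; x2: 0; x3: 1; x4: 0; x5: 1; x6: 1

Case x4 = 0:
(x6) alone gives x6 = 1.
(x5) alone gives x5 = 1.
(x1') alone gives x1 = 0.
(x2') alone gives x2 = 0.
(x3) alone gives x3 = 1.
All clauses are satisfied.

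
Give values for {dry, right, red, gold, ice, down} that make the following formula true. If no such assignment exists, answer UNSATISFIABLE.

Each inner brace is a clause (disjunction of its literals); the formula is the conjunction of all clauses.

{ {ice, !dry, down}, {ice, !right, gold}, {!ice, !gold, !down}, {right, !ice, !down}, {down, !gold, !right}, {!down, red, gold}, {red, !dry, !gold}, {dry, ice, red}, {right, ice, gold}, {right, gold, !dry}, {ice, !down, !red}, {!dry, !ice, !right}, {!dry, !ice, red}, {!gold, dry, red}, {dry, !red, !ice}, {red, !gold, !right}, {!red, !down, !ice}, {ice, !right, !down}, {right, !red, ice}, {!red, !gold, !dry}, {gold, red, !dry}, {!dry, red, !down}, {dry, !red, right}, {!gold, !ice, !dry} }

dry=false,  right=true,  red=false,  gold=false,  ice=true,  down=false

Suppose ice = true.
Suppose gold = false.
Suppose right = true.
The clause (!dry) is unit, so dry = false.
The clause (!red) is unit, so red = false.
The clause (!down) is unit, so down = false.
Every clause now holds.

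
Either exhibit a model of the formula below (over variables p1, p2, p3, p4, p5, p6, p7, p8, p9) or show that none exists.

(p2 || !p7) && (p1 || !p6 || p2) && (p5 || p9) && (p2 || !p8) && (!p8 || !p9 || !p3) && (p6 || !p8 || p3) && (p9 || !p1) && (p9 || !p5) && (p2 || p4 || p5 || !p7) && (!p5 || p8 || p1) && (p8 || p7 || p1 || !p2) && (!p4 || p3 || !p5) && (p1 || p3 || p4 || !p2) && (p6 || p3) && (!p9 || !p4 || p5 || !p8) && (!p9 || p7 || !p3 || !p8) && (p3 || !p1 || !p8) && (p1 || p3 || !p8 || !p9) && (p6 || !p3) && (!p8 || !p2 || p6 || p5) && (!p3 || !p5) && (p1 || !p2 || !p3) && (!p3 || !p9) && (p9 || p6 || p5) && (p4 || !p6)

Try p2 = true.
Try p5 = false.
From the singleton clause (p9), p9 = true.
From the singleton clause (!p3), p3 = false.
From the singleton clause (p6), p6 = true.
From the singleton clause (p4), p4 = true.
From the singleton clause (!p8), p8 = false.
Try p7 = false.
From the singleton clause (p1), p1 = true.
All clauses are satisfied.

p1 ↦ true,  p2 ↦ true,  p3 ↦ false,  p4 ↦ true,  p5 ↦ false,  p6 ↦ true,  p7 ↦ false,  p8 ↦ false,  p9 ↦ true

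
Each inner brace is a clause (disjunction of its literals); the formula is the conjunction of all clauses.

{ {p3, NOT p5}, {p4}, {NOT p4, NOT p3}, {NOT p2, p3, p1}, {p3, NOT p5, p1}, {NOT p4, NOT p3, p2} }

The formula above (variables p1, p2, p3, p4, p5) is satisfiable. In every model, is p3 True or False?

False

Suppose p3 = true.
(p4) alone gives p4 = true.
Now (NOT p4) is unsatisfied and unit — conflict.
So every satisfying assignment has p3 = False.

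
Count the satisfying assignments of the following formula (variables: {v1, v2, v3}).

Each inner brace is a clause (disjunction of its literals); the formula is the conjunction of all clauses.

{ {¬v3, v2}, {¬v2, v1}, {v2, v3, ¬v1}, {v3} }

There are 2^3 = 8 truth assignments over (v1, v2, v3).
Check each against the 4 clauses (columns in the order v1, v2, v3):
  F F F  ✗ fails (v3)
  F F T  ✗ fails (¬v3 ∨ v2)
  F T F  ✗ fails (¬v2 ∨ v1)
  F T T  ✗ fails (¬v2 ∨ v1)
  T F F  ✗ fails (v2 ∨ v3 ∨ ¬v1)
  T F T  ✗ fails (¬v3 ∨ v2)
  T T F  ✗ fails (v3)
  T T T  ✓ satisfies all
1 of the 8 rows is a model.

1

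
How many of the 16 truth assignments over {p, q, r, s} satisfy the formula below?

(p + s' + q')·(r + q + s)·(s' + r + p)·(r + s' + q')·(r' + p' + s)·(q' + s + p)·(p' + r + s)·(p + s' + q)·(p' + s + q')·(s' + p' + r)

There are 2^4 = 16 truth assignments over (p, q, r, s).
Split on q. With q = 1, the clauses containing q are satisfied and q' drops from the rest; 1 of the 2^3 = 8 assignments to the other variables satisfy what remains.
With q = 0, by the same count on the reduced clause set, 2 assignments work.
(One model: p=F, q=F, r=T, s=F.)
Total: 1 + 2 = 3.

3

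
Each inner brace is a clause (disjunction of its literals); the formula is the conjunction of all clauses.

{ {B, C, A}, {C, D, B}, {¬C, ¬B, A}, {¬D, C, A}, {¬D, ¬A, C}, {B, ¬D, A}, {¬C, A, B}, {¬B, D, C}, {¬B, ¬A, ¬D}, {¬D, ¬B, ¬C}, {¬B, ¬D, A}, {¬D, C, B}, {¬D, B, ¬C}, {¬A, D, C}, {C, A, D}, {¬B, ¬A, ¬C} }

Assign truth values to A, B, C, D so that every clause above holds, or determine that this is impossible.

A=True,  B=False,  C=True,  D=False

Try B = False.
Try C = True.
(A) alone gives A = True.
(¬D) alone gives D = False.
All clauses are satisfied.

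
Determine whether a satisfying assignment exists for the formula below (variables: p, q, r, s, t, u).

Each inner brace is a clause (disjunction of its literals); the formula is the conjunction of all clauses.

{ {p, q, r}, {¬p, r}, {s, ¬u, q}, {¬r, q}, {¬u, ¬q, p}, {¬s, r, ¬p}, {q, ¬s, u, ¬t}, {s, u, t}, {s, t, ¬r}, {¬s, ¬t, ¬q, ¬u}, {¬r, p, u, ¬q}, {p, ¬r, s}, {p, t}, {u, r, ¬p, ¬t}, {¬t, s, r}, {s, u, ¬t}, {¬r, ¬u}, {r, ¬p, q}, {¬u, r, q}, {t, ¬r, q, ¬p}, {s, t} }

Try p = False.
(t) alone gives t = True.
Try q = True.
(¬u) alone gives u = False.
(¬r) alone gives r = False.
(s) alone gives s = True.
This assignment satisfies each clause.
A satisfying assignment: p: False, q: True, r: False, s: True, t: True, u: False.

Yes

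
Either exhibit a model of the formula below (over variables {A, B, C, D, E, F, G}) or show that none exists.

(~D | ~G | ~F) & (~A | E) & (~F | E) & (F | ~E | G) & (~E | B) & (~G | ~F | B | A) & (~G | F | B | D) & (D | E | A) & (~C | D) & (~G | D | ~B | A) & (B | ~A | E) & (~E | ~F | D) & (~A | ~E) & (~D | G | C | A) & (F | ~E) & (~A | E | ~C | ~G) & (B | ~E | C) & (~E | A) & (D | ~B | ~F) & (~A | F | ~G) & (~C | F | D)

A ↦ 0,  B ↦ 1,  C ↦ 0,  D ↦ 1,  E ↦ 0,  F ↦ 0,  G ↦ 1

Case A = 0:
(~E) alone gives E = 0.
(~F) alone gives F = 0.
(D) alone gives D = 1.
Case G = 1:
No clause remains; B, C are free.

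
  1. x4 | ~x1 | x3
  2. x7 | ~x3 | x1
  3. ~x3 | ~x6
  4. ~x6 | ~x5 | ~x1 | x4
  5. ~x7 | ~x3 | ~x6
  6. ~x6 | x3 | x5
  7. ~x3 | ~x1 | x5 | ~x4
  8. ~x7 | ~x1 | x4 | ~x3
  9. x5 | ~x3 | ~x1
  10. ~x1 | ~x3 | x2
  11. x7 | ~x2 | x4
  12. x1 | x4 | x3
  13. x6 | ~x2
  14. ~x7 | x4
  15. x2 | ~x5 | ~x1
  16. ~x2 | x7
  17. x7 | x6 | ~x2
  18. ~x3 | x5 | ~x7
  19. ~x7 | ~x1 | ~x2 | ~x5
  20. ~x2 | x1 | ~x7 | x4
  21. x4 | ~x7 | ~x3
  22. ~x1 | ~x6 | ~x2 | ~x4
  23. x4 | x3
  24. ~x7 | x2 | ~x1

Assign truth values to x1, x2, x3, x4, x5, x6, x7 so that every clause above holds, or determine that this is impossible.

x1 ↦ 0,  x2 ↦ 0,  x3 ↦ 0,  x4 ↦ 1,  x5 ↦ 1,  x6 ↦ 1,  x7 ↦ 1

Case x3 = 0:
Unit clause (x4) forces x4 = 1.
Case x6 = 1:
Unit clause (x5) forces x5 = 1.
Case x2 = 0:
Unit clause (~x1) forces x1 = 0.
All clauses hold; x7 can take either value.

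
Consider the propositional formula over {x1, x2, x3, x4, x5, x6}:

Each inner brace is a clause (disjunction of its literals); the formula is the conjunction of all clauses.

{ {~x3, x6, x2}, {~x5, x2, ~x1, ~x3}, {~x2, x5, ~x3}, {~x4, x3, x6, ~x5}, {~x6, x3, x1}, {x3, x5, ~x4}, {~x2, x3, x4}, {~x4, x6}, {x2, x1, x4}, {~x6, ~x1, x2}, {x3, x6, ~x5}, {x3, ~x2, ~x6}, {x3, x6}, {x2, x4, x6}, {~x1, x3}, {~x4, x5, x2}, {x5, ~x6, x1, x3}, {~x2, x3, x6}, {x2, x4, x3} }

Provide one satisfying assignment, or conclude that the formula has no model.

x1 ↦ 0,  x2 ↦ 1,  x3 ↦ 1,  x4 ↦ 0,  x5 ↦ 1,  x6 ↦ 0

Case x4 = 0:
Case x2 = 1:
Unit clause (x3) forces x3 = 1.
Unit clause (x5) forces x5 = 1.
No clause remains; x1, x6 are free.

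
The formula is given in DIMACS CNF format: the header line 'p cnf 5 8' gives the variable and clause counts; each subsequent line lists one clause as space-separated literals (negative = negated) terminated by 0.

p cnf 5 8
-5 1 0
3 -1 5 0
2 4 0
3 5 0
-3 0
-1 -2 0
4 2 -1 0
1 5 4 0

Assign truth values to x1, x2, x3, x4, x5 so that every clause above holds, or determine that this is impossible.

(¬x3) alone gives x3 = False.
(x5) alone gives x5 = True.
(x1) alone gives x1 = True.
(¬x2) alone gives x2 = False.
(x4) alone gives x4 = True.
This assignment satisfies each clause.

x1: True,  x2: False,  x3: False,  x4: True,  x5: True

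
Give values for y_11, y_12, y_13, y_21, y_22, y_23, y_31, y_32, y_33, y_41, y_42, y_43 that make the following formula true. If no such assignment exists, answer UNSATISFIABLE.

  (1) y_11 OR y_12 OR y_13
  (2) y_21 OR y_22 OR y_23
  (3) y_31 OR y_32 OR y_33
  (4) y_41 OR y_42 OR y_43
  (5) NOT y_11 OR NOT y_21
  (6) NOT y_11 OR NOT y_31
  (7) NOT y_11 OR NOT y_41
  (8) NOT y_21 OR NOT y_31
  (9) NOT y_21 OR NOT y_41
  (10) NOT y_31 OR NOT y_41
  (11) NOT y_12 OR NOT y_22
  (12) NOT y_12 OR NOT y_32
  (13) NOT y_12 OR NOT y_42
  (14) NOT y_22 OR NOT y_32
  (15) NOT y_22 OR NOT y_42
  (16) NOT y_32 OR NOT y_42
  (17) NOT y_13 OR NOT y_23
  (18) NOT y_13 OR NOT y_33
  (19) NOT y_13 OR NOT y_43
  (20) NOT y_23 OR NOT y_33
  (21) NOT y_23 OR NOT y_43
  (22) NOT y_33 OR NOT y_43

UNSATISFIABLE

Suppose y_11 = false.
Suppose y_12 = true.
(NOT y_22) alone gives y_22 = false.
(NOT y_32) alone gives y_32 = false.
(NOT y_42) alone gives y_42 = false.
Suppose y_21 = true.
(NOT y_31) alone gives y_31 = false.
(y_33) alone gives y_33 = true.
(NOT y_41) alone gives y_41 = false.
(y_43) alone gives y_43 = true.
That conflicts with the unit clause (NOT y_43).
That branch fails; take y_21 = false instead.
(y_23) alone gives y_23 = true.
(NOT y_13) alone gives y_13 = false.
(NOT y_33) alone gives y_33 = false.
(y_31) alone gives y_31 = true.
(NOT y_41) alone gives y_41 = false.
(y_43) alone gives y_43 = true.
That conflicts with the unit clause (NOT y_43).
Either choice for y_21 ends in contradiction.
That branch fails; take y_12 = false instead.
(y_13) alone gives y_13 = true.
(NOT y_23) alone gives y_23 = false.
(NOT y_33) alone gives y_33 = false.
(NOT y_43) alone gives y_43 = false.
Suppose y_21 = true.
(NOT y_31) alone gives y_31 = false.
(y_32) alone gives y_32 = true.
(NOT y_41) alone gives y_41 = false.
(y_42) alone gives y_42 = true.
That conflicts with the unit clause (NOT y_42).
That branch fails; take y_21 = false instead.
(y_22) alone gives y_22 = true.
(NOT y_32) alone gives y_32 = false.
(y_31) alone gives y_31 = true.
(NOT y_41) alone gives y_41 = false.
(y_42) alone gives y_42 = true.
That conflicts with the unit clause (NOT y_42).
Either choice for y_21 ends in contradiction.
Either choice for y_12 ends in contradiction.
That branch fails; take y_11 = true instead.
(NOT y_21) alone gives y_21 = false.
(NOT y_31) alone gives y_31 = false.
(NOT y_41) alone gives y_41 = false.
Suppose y_22 = true.
(NOT y_12) alone gives y_12 = false.
(NOT y_32) alone gives y_32 = false.
(y_33) alone gives y_33 = true.
(NOT y_42) alone gives y_42 = false.
(y_43) alone gives y_43 = true.
That conflicts with the unit clause (NOT y_43).
That branch fails; take y_22 = false instead.
(y_23) alone gives y_23 = true.
(NOT y_13) alone gives y_13 = false.
(NOT y_33) alone gives y_33 = false.
(y_32) alone gives y_32 = true.
(NOT y_12) alone gives y_12 = false.
(NOT y_42) alone gives y_42 = false.
(y_43) alone gives y_43 = true.
That conflicts with the unit clause (NOT y_43).
Either choice for y_22 ends in contradiction.
Either choice for y_11 ends in contradiction.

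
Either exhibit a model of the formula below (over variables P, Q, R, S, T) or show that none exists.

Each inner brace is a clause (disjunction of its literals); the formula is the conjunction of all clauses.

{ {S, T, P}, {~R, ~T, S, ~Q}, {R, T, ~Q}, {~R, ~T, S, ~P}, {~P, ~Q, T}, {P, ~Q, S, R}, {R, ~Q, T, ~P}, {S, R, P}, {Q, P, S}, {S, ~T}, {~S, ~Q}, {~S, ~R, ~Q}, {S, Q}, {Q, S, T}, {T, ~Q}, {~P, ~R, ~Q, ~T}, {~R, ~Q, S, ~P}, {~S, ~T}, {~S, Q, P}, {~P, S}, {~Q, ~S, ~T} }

Branch on S: set S = 1.
The clause (~Q) is unit, so Q = 0.
The clause (~T) is unit, so T = 0.
The clause (P) is unit, so P = 1.
No clause remains; R is free.

P=1, Q=0, R=0, S=1, T=0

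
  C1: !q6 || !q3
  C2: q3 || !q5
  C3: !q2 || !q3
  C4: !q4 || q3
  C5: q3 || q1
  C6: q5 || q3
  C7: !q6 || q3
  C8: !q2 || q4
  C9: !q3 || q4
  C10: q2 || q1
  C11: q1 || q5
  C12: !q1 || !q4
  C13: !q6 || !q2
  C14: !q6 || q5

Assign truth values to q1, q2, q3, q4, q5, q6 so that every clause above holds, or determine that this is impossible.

UNSATISFIABLE

Case q6 = false:
Case q3 = true:
The clause (!q2) is unit, so q2 = false.
The clause (q4) is unit, so q4 = true.
The clause (q1) is unit, so q1 = true.
That conflicts with the unit clause (!q1).
Backtrack on q3: now try q3 = false.
The clause (!q5) is unit, so q5 = false.
That conflicts with the unit clause (q5).
Either choice for q3 ends in contradiction.
Backtrack on q6: now try q6 = true.
The clause (!q3) is unit, so q3 = false.
That conflicts with the unit clause (q3).
Either choice for q6 ends in contradiction.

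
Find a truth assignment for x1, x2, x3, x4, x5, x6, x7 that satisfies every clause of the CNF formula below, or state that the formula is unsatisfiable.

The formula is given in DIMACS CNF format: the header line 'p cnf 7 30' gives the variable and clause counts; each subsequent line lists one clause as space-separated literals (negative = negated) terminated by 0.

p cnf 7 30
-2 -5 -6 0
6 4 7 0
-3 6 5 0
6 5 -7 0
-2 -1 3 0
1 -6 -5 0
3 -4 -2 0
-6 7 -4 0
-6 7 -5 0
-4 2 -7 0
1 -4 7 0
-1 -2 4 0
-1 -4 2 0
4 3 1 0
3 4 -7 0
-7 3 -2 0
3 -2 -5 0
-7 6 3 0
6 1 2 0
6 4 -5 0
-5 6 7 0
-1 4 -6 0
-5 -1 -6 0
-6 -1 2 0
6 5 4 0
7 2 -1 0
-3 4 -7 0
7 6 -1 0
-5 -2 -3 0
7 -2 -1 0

Try x2 = True.
Try x5 = False.
Try x3 = True.
From the singleton clause (x6), x6 = True.
Try x7 = True.
From the singleton clause (x4), x4 = True.
Every clause is now satisfied; x1 is unconstrained.

x1 ↦ False, x2 ↦ True, x3 ↦ True, x4 ↦ True, x5 ↦ False, x6 ↦ True, x7 ↦ True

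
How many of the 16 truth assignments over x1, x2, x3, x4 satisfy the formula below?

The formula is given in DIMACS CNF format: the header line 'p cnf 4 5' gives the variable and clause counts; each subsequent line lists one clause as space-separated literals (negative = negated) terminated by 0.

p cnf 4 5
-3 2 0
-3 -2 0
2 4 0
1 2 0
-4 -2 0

3

There are 2^4 = 16 truth assignments over (x1, x2, x3, x4).
Split on x1. With x1 = True, the clauses containing x1 are satisfied and ¬x1 drops from the rest; 2 of the 2^3 = 8 assignments to the other variables satisfy what remains.
With x1 = False, by the same count on the reduced clause set, 1 assignment works.
Total: 2 + 1 = 3.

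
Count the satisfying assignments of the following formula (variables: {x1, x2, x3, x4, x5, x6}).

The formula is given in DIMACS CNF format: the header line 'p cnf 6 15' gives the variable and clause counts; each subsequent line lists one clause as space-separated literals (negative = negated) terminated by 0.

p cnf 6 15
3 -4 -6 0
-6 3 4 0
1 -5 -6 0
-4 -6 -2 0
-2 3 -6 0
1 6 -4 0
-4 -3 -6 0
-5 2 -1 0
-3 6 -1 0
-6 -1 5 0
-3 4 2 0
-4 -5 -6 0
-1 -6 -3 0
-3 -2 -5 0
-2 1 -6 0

There are 2^6 = 64 truth assignments over (x1, x2, x3, x4, x5, x6).
Split on x3. With x3 = True, the clauses containing x3 are satisfied and ¬x3 drops from the rest; 1 of the 2^5 = 32 assignments to the other variables satisfy what remains.
With x3 = False, by the same count on the reduced clause set, 10 assignments work.
Total: 1 + 10 = 11.

11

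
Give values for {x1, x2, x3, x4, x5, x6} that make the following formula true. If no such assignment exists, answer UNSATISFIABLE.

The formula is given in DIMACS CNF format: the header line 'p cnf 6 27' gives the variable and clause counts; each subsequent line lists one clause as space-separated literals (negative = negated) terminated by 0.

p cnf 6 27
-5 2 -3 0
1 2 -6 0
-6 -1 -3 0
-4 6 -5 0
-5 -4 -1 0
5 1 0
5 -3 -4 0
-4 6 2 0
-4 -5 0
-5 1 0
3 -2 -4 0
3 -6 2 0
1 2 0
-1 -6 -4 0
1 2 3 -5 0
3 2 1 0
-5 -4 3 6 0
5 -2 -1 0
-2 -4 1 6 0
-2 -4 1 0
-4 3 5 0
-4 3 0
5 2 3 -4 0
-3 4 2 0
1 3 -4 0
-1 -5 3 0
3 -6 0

Branch on x5: set x5 = False.
From the singleton clause (x1), x1 = True.
From the singleton clause (¬x2), x2 = False.
Branch on x6: set x6 = False.
From the singleton clause (¬x4), x4 = False.
From the singleton clause (¬x3), x3 = False.
All clauses are satisfied.

x1=True; x2=False; x3=False; x4=False; x5=False; x6=False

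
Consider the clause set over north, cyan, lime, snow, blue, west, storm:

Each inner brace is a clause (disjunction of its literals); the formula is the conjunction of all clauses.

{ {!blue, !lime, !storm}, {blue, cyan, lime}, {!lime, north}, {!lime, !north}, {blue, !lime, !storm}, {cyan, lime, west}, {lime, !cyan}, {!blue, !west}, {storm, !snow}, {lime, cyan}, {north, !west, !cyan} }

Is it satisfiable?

Case lime = false:
(!cyan) alone gives cyan = false.
Now (cyan) is unsatisfied and unit — conflict.
So lime must be the other value — set lime = true.
(north) alone gives north = true.
Now (!north) is unsatisfied and unit — conflict.
Both values of lime lead to a conflict.
No assignment satisfies every clause.

No, unsatisfiable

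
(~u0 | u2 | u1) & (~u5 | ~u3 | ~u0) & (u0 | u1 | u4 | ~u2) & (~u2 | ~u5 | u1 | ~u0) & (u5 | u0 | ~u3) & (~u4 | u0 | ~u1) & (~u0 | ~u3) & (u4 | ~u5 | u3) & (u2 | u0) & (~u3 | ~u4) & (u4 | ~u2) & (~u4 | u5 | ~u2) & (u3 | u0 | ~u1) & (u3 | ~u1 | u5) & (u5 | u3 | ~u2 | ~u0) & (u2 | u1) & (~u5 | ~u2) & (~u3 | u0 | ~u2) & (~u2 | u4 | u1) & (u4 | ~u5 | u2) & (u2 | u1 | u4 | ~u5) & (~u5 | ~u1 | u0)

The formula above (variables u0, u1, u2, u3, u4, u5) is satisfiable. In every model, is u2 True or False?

Suppose u2 = 1.
The clause (u4) is unit, so u4 = 1.
The clause (~u3) is unit, so u3 = 0.
The clause (u5) is unit, so u5 = 1.
That conflicts with the unit clause (~u5).
So every satisfying assignment has u2 = False.

False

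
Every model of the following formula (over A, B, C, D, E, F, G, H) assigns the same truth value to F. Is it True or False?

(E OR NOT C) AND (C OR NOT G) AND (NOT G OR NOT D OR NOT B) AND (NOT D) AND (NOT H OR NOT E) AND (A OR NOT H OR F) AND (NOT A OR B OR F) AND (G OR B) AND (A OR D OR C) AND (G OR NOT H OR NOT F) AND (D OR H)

False

Suppose F = true.
From the singleton clause (NOT D), D = false.
From the singleton clause (H), H = true.
From the singleton clause (NOT E), E = false.
From the singleton clause (NOT C), C = false.
From the singleton clause (NOT G), G = false.
But (G) is also a unit clause — contradiction.
So every satisfying assignment has F = False.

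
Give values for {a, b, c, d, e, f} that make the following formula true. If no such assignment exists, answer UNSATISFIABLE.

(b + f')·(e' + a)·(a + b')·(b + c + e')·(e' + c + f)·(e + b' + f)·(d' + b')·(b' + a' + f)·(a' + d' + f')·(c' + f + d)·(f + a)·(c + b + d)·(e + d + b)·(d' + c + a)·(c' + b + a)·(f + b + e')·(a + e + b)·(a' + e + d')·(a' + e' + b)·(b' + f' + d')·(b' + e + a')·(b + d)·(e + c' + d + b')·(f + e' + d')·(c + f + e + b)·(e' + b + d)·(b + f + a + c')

Try b = 1.
From the singleton clause (a), a = 1.
From the singleton clause (d'), d = 0.
From the singleton clause (f), f = 1.
From the singleton clause (e), e = 1.
Every clause is now satisfied; c is unconstrained.

a: 1,  b: 1,  c: 1,  d: 0,  e: 1,  f: 1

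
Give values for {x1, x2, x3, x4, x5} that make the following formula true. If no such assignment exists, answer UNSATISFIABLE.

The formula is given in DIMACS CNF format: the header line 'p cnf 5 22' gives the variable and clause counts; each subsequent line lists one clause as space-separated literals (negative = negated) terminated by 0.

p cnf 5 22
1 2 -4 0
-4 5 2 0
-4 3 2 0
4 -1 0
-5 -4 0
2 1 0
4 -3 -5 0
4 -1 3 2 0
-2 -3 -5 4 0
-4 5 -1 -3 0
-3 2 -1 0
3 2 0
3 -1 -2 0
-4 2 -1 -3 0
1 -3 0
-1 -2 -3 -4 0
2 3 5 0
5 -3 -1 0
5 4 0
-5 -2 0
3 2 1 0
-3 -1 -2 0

Suppose x4 = True.
From the singleton clause (¬x5), x5 = False.
From the singleton clause (x2), x2 = True.
Suppose x1 = False.
From the singleton clause (¬x3), x3 = False.
Every clause now holds.

x1 ↦ False; x2 ↦ True; x3 ↦ False; x4 ↦ True; x5 ↦ False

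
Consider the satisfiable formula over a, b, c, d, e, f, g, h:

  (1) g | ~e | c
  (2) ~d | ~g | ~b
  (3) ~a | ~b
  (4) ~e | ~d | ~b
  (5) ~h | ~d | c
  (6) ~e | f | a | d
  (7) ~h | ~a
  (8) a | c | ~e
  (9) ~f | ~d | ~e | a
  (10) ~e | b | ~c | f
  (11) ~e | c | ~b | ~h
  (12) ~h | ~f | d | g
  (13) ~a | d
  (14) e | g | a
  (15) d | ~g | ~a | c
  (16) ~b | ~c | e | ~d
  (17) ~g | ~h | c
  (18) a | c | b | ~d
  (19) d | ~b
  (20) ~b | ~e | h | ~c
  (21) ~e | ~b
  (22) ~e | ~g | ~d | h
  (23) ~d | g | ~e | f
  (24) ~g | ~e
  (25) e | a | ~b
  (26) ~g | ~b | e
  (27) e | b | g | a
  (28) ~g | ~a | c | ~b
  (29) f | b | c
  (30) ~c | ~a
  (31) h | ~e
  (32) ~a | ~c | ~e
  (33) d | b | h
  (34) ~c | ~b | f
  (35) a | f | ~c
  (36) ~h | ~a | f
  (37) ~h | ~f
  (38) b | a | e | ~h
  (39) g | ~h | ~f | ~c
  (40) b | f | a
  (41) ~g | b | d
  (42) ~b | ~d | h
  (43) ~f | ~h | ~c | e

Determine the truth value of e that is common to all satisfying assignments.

Suppose e = 1.
(~b) alone gives b = 0.
(~g) alone gives g = 0.
(c) alone gives c = 1.
(f) alone gives f = 1.
(~a) alone gives a = 0.
(~d) alone gives d = 0.
(~h) alone gives h = 0.
That conflicts with the unit clause (h).
So every satisfying assignment has e = False.

False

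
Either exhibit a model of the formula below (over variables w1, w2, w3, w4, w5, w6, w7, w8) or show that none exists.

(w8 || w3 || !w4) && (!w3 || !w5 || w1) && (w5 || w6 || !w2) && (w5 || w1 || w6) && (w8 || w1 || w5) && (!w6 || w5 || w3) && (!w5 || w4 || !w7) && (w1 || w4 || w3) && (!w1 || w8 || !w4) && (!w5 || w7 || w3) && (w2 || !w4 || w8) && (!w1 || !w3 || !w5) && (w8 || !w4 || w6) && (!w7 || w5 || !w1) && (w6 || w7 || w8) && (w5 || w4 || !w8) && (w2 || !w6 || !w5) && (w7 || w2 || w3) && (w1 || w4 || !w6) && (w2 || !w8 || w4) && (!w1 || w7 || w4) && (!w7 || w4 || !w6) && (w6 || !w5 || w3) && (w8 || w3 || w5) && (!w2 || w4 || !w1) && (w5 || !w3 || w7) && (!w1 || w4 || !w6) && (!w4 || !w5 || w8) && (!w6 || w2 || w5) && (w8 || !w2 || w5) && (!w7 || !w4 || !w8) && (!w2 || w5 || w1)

Case w8 = true:
Case w5 = true:
Case w3 = false:
Unit clause (w7) forces w7 = true.
Unit clause (w4) forces w4 = true.
Now (!w4) is unsatisfied and unit — conflict.
Undo w3 and try w3 = true.
Unit clause (w1) forces w1 = true.
Now (!w1) is unsatisfied and unit — conflict.
Both values of w3 lead to a conflict.
Undo w5 and try w5 = false.
Unit clause (w4) forces w4 = true.
Unit clause (!w7) forces w7 = false.
Unit clause (!w3) forces w3 = false.
Unit clause (!w6) forces w6 = false.
Unit clause (!w2) forces w2 = false.
Now (w2) is unsatisfied and unit — conflict.
Both values of w5 lead to a conflict.
Undo w8 and try w8 = false.
Case w3 = true:
Case w5 = false:
Unit clause (w1) forces w1 = true.
Unit clause (!w4) forces w4 = false.
Unit clause (!w7) forces w7 = false.
Now (w7) is unsatisfied and unit — conflict.
Undo w5 and try w5 = true.
Unit clause (w1) forces w1 = true.
Now (!w1) is unsatisfied and unit — conflict.
Both values of w5 lead to a conflict.
Undo w3 and try w3 = false.
Unit clause (!w4) forces w4 = false.
Unit clause (w1) forces w1 = true.
Unit clause (w7) forces w7 = true.
Unit clause (!w5) forces w5 = false.
Now (w5) is unsatisfied and unit — conflict.
Both values of w3 lead to a conflict.
Both values of w8 lead to a conflict.

UNSATISFIABLE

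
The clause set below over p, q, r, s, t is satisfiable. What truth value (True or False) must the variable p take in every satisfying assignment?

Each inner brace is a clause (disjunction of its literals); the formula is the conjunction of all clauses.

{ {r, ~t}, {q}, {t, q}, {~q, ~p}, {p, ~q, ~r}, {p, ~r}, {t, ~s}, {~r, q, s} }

Suppose p = 1.
From the singleton clause (q), q = 1.
Now (~q) is unsatisfied and unit — conflict.
So every satisfying assignment has p = False.

False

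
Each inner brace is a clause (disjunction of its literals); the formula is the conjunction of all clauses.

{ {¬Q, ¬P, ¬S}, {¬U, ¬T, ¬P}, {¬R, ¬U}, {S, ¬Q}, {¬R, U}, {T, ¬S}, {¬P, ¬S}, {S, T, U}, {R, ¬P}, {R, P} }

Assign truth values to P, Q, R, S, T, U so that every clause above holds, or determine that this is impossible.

Suppose R = False.
The clause (¬P) is unit, so P = False.
Now (P) is unsatisfied and unit — conflict.
That branch fails; take R = True instead.
The clause (¬U) is unit, so U = False.
Now (U) is unsatisfied and unit — conflict.
Both values of R lead to a conflict.

UNSATISFIABLE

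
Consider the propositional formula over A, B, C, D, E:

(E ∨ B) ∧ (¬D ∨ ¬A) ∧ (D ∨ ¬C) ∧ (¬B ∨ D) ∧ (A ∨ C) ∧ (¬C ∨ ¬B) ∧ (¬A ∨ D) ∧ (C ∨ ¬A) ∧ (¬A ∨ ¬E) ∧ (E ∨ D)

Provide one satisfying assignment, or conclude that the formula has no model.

Suppose E = True.
From the singleton clause (¬A), A = False.
From the singleton clause (C), C = True.
From the singleton clause (D), D = True.
From the singleton clause (¬B), B = False.
All clauses are satisfied.

A: False; B: False; C: True; D: True; E: True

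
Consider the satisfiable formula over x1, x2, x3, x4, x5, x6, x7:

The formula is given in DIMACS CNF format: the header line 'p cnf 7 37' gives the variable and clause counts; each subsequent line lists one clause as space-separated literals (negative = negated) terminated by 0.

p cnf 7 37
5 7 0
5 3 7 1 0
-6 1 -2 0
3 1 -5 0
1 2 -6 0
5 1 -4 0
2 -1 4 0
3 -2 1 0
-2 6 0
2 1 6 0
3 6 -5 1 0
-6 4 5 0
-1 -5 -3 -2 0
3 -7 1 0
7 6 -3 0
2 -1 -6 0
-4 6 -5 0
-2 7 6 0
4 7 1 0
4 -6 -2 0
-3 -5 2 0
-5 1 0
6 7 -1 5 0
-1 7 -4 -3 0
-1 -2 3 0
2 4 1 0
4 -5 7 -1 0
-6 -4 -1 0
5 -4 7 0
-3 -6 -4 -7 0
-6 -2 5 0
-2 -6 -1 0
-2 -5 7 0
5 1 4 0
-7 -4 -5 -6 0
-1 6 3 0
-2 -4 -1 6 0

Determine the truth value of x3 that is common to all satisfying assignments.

True

Suppose x3 = False.
Case x5 = True:
From the singleton clause (x1), x1 = True.
From the singleton clause (¬x2), x2 = False.
From the singleton clause (x4), x4 = True.
From the singleton clause (¬x6), x6 = False.
That conflicts with the unit clause (x6).
Backtrack on x5: now try x5 = False.
From the singleton clause (x7), x7 = True.
From the singleton clause (x1), x1 = True.
From the singleton clause (¬x2), x2 = False.
From the singleton clause (x4), x4 = True.
From the singleton clause (¬x6), x6 = False.
That conflicts with the unit clause (x6).
Neither x5 = True nor x5 = False works.
So every satisfying assignment has x3 = True.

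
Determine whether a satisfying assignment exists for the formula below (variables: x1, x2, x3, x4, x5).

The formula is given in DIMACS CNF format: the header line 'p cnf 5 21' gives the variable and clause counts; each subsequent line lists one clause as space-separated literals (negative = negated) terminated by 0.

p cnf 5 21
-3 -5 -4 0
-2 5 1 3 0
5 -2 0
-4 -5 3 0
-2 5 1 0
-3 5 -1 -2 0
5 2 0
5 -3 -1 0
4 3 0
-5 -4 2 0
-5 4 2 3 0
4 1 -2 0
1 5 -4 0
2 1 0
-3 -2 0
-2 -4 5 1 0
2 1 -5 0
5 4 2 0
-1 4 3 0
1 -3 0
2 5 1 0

Yes, satisfiable

Branch on x5: set x5 = True.
Branch on x3: set x3 = True.
(¬x4) alone gives x4 = False.
(¬x2) alone gives x2 = False.
(x1) alone gives x1 = True.
Every clause now holds.
A satisfying assignment: x1: True,  x2: False,  x3: True,  x4: False,  x5: True.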